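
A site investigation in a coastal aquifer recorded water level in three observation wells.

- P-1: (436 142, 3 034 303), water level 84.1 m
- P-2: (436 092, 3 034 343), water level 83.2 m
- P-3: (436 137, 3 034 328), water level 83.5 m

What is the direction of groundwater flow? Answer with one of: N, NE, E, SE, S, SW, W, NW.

With h = a·x + b·y + c and P-1 as origin, the differences give:
  (-50)·a + 40·b = -0.9
  (-5)·a + 25·b = -0.6
Eliminate b (×25 and ×40, subtract): -1050·a = 1.50 → a = ∂h/∂x = -0.001429
Back-substitute: b = ∂h/∂y = -0.02429.
Flow = −∇h = (+0.001429 east, +0.02429 north), which points north.

N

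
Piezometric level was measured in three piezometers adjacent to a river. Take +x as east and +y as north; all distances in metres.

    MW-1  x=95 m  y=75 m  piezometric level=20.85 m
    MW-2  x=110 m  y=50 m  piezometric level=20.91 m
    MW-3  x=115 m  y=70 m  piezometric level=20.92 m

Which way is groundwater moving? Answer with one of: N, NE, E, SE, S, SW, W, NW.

Differences from MW-1: to MW-2 (Δx, Δy, Δh) = (15, -25, +0.06); to MW-3 = (20, -5, +0.07).
Determinant of the coordinate differences = 15·(-5) − 20·(-25) = 425.
∂h/∂x = [(+0.06)·(-5) − (+0.07)·(-25)] / 425 = +0.003412
∂h/∂y = [15·(+0.07) − 20·(+0.06)] / 425 = -0.0003529
Flow = −∇h = (-0.003412 east, +0.0003529 north), which points west.

W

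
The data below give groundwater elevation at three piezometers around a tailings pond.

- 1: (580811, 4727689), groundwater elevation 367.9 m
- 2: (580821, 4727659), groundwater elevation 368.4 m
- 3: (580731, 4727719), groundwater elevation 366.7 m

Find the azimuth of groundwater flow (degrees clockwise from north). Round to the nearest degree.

Taking 1 as reference: 2−1 = (10, -30, +0.5); 3−1 = (-80, 30, -1.2).
Solve a·Δx + b·Δy = Δh: det = 10·30 − (-80)·(-30) = -2100.
∂h/∂x = [(+0.5)·30 − (-1.2)·(-30)] / -2100 = +0.010000
∂h/∂y = [10·(-1.2) − (-80)·(+0.5)] / -2100 = -0.01333
Flow direction (−∇h) has components (-0.010000 E, +0.01333 N).
Azimuth = atan2(E, N) = atan2(-0.010000, +0.01333) = 323.1° ≈ 323°.

323°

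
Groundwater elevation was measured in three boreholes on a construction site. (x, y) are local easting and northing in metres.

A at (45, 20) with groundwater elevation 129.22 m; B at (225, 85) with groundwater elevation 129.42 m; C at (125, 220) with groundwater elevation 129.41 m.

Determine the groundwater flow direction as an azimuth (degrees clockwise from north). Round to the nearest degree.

237°

Differences from A: to B (Δx, Δy, Δh) = (180, 65, +0.20); to C = (80, 200, +0.19).
Determinant of the coordinate differences = 180·200 − 80·65 = 30800.
∂h/∂x = [(+0.20)·200 − (+0.19)·65] / 30800 = +0.0008977
∂h/∂y = [180·(+0.19) − 80·(+0.20)] / 30800 = +0.0005909
Flow direction (−∇h) has components (-0.0008977 E, -0.0005909 N).
Azimuth = atan2(E, N) = atan2(-0.0008977, -0.0005909) = 236.6° ≈ 237°.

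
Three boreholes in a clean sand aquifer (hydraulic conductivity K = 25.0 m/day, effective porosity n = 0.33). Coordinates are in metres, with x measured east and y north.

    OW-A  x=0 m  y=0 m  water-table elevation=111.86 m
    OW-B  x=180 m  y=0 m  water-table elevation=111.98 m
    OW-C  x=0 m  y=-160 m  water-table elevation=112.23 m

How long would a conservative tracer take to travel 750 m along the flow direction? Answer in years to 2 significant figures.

11 years

∂h/∂x = (111.98 − 111.86) / (180 − 0) = +0.0006667
∂h/∂y = (112.23 − 111.86) / (-160 − 0) = -0.002313
|∇h| = √(0.0006667² + -0.002313²) = 0.002407
Seepage velocity v = K·i/n = 25.0 × 0.002407 / 0.33 = 0.1823 m/day.
t = 750 / 0.1823 = 4114 days = 11.3 years.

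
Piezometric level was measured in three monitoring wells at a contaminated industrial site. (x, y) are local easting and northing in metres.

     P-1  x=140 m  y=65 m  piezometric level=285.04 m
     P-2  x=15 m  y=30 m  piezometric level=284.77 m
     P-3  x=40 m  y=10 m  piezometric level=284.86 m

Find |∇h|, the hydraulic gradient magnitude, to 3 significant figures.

With h = a·x + b·y + c and P-1 as origin, the differences give:
  (-125)·a + (-35)·b = -0.27
  (-100)·a + (-55)·b = -0.18
Eliminate b (×(-55) and ×(-35), subtract): 3375·a = 8.550 → a = ∂h/∂x = +0.002533
Back-substitute: b = ∂h/∂y = -0.001333.
|∇h| = √(0.002533² + -0.001333²) = 0.002862

0.00286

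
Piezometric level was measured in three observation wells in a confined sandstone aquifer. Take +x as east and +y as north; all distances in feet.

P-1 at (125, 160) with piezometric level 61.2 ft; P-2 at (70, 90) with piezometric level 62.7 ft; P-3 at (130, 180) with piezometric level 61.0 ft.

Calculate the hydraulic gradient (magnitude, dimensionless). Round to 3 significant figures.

With h = a·x + b·y + c and P-1 as origin, the differences give:
  (-55)·a + (-70)·b = +1.5
  5·a + 20·b = -0.2
Eliminate b (×20 and ×(-70), subtract): -750·a = 16.00 → a = ∂h/∂x = -0.02133
Back-substitute: b = ∂h/∂y = -0.004667.
|∇h| = √(-0.02133² + -0.004667²) = 0.02183

0.0218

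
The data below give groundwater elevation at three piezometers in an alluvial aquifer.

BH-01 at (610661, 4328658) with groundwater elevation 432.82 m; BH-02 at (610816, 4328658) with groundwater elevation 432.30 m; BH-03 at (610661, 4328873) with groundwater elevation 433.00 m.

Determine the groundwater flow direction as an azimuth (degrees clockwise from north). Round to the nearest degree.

∂h/∂x = (432.30 − 432.82) / (610816 − 610661) = -0.003355
∂h/∂y = (433.00 − 432.82) / (4328873 − 4328658) = +0.0008372
Flow direction (−∇h) has components (+0.003355 E, -0.0008372 N).
Azimuth = atan2(E, N) = atan2(+0.003355, -0.0008372) = 104.0° ≈ 104°.

104°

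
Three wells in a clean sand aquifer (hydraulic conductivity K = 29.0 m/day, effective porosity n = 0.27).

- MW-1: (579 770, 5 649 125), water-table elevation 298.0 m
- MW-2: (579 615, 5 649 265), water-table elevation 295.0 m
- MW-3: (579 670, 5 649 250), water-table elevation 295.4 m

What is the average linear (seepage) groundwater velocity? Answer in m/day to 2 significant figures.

2.1 m/day

Differences from MW-1: to MW-2 (Δx, Δy, Δh) = (-155, 140, -3.0); to MW-3 = (-100, 125, -2.6).
Solve a·Δx + b·Δy = Δh: det = (-155)·125 − (-100)·140 = -5375.
∂h/∂x = [(-3.0)·125 − (-2.6)·140] / -5375 = +0.002047
∂h/∂y = [(-155)·(-2.6) − (-100)·(-3.0)] / -5375 = -0.01916
|∇h| = √(0.002047² + -0.01916²) = 0.01927
Seepage velocity v = K·i/n = 29.0 × 0.01927 / 0.27 = 2.07 m/day.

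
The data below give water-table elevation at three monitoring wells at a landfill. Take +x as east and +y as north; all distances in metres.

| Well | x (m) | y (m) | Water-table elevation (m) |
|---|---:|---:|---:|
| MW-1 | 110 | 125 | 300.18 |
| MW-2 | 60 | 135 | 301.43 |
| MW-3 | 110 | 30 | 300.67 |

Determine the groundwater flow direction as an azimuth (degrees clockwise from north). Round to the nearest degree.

079°

With h = a·x + b·y + c and MW-1 as origin, the differences give:
  (-50)·a + 10·b = +1.25
  0·a + (-95)·b = +0.49
Eliminate b (×(-95) and ×10, subtract): 4750·a = -123.650 → a = ∂h/∂x = -0.02603
Back-substitute: b = ∂h/∂y = -0.005158.
Flow direction (−∇h) has components (+0.02603 E, +0.005158 N).
Azimuth = atan2(E, N) = atan2(+0.02603, +0.005158) = 78.8° ≈ 079°.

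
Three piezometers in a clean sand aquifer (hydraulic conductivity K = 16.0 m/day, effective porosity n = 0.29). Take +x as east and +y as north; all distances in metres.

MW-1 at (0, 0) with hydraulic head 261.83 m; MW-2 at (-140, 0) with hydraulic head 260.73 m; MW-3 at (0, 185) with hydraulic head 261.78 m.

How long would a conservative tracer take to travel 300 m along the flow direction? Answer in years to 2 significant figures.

∂h/∂x = (260.73 − 261.83) / (-140 − 0) = +0.007857
∂h/∂y = (261.78 − 261.83) / (185 − 0) = -0.0002703
|∇h| = √(0.007857² + -0.0002703²) = 0.007862
Seepage velocity v = K·i/n = 16.0 × 0.007862 / 0.29 = 0.4338 m/day.
t = 300 / 0.4338 = 691.6 days = 1.89 years.

1.9 years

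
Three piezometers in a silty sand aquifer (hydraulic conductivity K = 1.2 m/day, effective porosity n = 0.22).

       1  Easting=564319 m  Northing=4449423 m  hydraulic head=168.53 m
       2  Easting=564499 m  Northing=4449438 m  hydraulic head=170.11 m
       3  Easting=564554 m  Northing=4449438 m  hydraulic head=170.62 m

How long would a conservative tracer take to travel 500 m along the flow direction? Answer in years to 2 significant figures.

Taking 1 as reference: 2−1 = (180, 15, +1.58); 3−1 = (235, 15, +2.09).
Solve a·Δx + b·Δy = Δh: det = 180·15 − 235·15 = -825.
∂h/∂x = [(+1.58)·15 − (+2.09)·15] / -825 = +0.009273
∂h/∂y = [180·(+2.09) − 235·(+1.58)] / -825 = -0.005939
|∇h| = √(0.009273² + -0.005939²) = 0.01101
Seepage velocity v = K·i/n = 1.2 × 0.01101 / 0.22 = 0.06005 m/day.
t = 500 / 0.06005 = 8326 days = 22.8 years.

23 years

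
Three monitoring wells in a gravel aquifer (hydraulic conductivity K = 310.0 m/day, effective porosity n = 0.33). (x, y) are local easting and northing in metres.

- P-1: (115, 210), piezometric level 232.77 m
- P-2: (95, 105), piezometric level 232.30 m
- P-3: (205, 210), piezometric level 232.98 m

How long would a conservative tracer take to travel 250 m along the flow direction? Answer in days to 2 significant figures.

57 days

Differences from P-1: to P-2 (Δx, Δy, Δh) = (-20, -105, -0.47); to P-3 = (90, 0, +0.21).
Determinant of the coordinate differences = (-20)·0 − 90·(-105) = 9450.
∂h/∂x = [(-0.47)·0 − (+0.21)·(-105)] / 9450 = +0.002333
∂h/∂y = [(-20)·(+0.21) − 90·(-0.47)] / 9450 = +0.004032
|∇h| = √(0.002333² + 0.004032²) = 0.004658
Seepage velocity v = K·i/n = 310.0 × 0.004658 / 0.33 = 4.376 m/day.
t = 250 / 4.376 = 57.13 days.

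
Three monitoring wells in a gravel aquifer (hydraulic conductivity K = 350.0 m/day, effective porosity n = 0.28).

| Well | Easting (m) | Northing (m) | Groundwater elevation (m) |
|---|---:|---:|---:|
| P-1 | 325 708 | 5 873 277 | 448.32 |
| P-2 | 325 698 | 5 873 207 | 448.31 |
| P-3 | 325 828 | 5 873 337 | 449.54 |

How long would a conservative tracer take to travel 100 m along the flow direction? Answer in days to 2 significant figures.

Differences from P-1: to P-2 (Δx, Δy, Δh) = (-10, -70, -0.01); to P-3 = (120, 60, +1.22).
Determinant of the coordinate differences = (-10)·60 − 120·(-70) = 7800.
∂h/∂x = [(-0.01)·60 − (+1.22)·(-70)] / 7800 = +0.01087
∂h/∂y = [(-10)·(+1.22) − 120·(-0.01)] / 7800 = -0.001410
|∇h| = √(0.01087² + -0.001410²) = 0.01096
Seepage velocity v = K·i/n = 350.0 × 0.01096 / 0.28 = 13.7 m/day.
t = 100 / 13.7 = 7.299 days.

7.3 days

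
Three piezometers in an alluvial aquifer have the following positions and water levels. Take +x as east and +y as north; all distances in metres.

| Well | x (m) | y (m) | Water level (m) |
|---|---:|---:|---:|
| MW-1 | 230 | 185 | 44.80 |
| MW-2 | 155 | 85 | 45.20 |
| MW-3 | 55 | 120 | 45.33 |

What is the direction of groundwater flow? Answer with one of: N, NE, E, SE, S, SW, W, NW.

Taking MW-1 as reference: MW-2−MW-1 = (-75, -100, +0.40); MW-3−MW-1 = (-175, -65, +0.53).
Determinant of the coordinate differences = (-75)·(-65) − (-175)·(-100) = -12625.
∂h/∂x = [(+0.40)·(-65) − (+0.53)·(-100)] / -12625 = -0.002139
∂h/∂y = [(-75)·(+0.53) − (-175)·(+0.40)] / -12625 = -0.002396
Flow = −∇h = (+0.002139 east, +0.002396 north), which points northeast.

NE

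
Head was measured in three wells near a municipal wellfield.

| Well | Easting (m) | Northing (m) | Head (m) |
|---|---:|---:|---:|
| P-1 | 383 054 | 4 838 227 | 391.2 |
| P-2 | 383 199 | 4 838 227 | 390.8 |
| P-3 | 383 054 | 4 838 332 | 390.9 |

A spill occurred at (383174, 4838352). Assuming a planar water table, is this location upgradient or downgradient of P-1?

downgradient

∂h/∂x = (390.8 − 391.2) / (383199 − 383054) = -0.002759
∂h/∂y = (390.9 − 391.2) / (4838332 − 4838227) = -0.002857
Head at (383174, 4838352) = 391.2 + (-0.002759)·(120) + (-0.002857)·(125) = 390.51 m.
That is lower than the 391.2 m at P-1, so the point is downgradient.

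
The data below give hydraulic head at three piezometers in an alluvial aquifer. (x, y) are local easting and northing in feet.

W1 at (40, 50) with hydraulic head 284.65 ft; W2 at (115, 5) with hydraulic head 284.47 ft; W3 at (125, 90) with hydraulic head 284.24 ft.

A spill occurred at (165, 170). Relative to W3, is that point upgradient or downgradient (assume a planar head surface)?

downgradient

Differences from W1: to W2 (Δx, Δy, Δh) = (75, -45, -0.18); to W3 = (85, 40, -0.41).
Determinant of the coordinate differences = 75·40 − 85·(-45) = 6825.
∂h/∂x = [(-0.18)·40 − (-0.41)·(-45)] / 6825 = -0.003758
∂h/∂y = [75·(-0.41) − 85·(-0.18)] / 6825 = -0.002264
Head at (165, 170) = 284.65 + (-0.003758)·(125) + (-0.002264)·(120) = 283.91 ft.
That is lower than the 284.24 ft at W3, so the point is downgradient.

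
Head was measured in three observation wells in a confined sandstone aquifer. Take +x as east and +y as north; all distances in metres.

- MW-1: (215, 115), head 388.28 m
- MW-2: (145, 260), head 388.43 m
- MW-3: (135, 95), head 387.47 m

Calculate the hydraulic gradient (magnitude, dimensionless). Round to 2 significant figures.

0.010

With h = a·x + b·y + c and MW-1 as origin, the differences give:
  (-70)·a + 145·b = +0.15
  (-80)·a + (-20)·b = -0.81
Eliminate b (×(-20) and ×145, subtract): 13000·a = 114.450 → a = ∂h/∂x = +0.008804
Back-substitute: b = ∂h/∂y = +0.005285.
|∇h| = √(0.008804² + 0.005285²) = 0.01027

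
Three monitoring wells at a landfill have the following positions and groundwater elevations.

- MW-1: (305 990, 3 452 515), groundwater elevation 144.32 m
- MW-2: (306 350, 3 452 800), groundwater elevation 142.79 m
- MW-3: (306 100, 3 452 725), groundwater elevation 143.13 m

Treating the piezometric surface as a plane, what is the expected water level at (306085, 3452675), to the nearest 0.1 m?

143.4 m

Three-point gradient (reference MW-1): Δ to MW-2 = (360, 285, -1.53), Δ to MW-3 = (110, 210, -1.19).
∂h/∂x = +0.0004034, ∂h/∂y = -0.005878 (det = 44250).
h(306085, 3452675) = 144.32 + (+0.0004034)·(95) + (-0.005878)·(160) = 144.32 +0.038 -0.940 = 143.418 m.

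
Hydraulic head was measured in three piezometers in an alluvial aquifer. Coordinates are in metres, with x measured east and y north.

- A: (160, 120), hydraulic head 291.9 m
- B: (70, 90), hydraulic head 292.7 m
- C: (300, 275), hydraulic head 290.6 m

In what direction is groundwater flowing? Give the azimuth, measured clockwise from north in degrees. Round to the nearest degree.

087°

With h = a·x + b·y + c and A as origin, the differences give:
  (-90)·a + (-30)·b = +0.8
  140·a + 155·b = -1.3
Eliminate b (×155 and ×(-30), subtract): -9750·a = 85.00 → a = ∂h/∂x = -0.008718
Back-substitute: b = ∂h/∂y = -0.0005128.
Flow direction (−∇h) has components (+0.008718 E, +0.0005128 N).
Azimuth = atan2(E, N) = atan2(+0.008718, +0.0005128) = 86.6° ≈ 087°.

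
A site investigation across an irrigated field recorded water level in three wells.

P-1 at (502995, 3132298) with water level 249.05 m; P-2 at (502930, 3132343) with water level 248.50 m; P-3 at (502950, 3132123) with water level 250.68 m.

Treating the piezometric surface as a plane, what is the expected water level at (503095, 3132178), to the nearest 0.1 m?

Differences from P-1: to P-2 (Δx, Δy, Δh) = (-65, 45, -0.55); to P-3 = (-45, -175, +1.63).
Solve a·Δx + b·Δy = Δh: det = (-65)·(-175) − (-45)·45 = 13400.
∂h/∂x = [(-0.55)·(-175) − (+1.63)·45] / 13400 = +0.001709
∂h/∂y = [(-65)·(+1.63) − (-45)·(-0.55)] / 13400 = -0.009754
h(503095, 3132178) = 249.05 + (+0.001709)·(100) + (-0.009754)·(-120) = 249.05 +0.171 +1.170 = 250.391 m.

250.4 m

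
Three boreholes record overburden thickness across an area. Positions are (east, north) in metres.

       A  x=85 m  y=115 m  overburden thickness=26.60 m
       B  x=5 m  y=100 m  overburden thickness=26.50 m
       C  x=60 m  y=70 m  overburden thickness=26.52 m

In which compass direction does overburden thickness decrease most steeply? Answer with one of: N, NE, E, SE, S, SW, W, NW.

SW

Differences from A: to B (Δx, Δy, Δh) = (-80, -15, -0.10); to C = (-25, -45, -0.08).
Solve a·Δx + b·Δy = Δd: det = (-80)·(-45) − (-25)·(-15) = 3225.
∂d/∂x = [(-0.10)·(-45) − (-0.08)·(-15)] / 3225 = +0.001023
∂d/∂y = [(-80)·(-0.08) − (-25)·(-0.10)] / 3225 = +0.001209
Steepest decrease is along −∇f = (-0.001023 E, -0.001209 N) → southwest.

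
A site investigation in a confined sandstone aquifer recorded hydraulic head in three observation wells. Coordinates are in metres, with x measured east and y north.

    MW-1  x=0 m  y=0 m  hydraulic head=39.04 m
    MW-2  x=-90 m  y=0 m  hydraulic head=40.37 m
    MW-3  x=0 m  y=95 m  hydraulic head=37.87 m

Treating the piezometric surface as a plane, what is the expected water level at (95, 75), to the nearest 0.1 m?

36.7 m

∂h/∂x = (40.37 − 39.04) / (-90 − 0) = -0.01478
∂h/∂y = (37.87 − 39.04) / (95 − 0) = -0.01232
h(95, 75) = 39.04 + (-0.01478)·(95) + (-0.01232)·(75) = 39.04 -1.404 -0.924 = 36.712 m.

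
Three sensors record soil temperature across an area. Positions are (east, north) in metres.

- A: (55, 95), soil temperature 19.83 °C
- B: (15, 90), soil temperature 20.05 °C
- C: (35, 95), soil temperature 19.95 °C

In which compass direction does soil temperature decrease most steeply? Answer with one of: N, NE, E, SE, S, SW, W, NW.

SE

Differences from A: to B (Δx, Δy, Δh) = (-40, -5, +0.22); to C = (-20, 0, +0.12).
Determinant of the coordinate differences = (-40)·0 − (-20)·(-5) = -100.
∂T/∂x = [(+0.22)·0 − (+0.12)·(-5)] / -100 = -0.006000
∂T/∂y = [(-40)·(+0.12) − (-20)·(+0.22)] / -100 = +0.004000
Steepest decrease is along −∇f = (+0.006000 E, -0.004000 N) → southeast.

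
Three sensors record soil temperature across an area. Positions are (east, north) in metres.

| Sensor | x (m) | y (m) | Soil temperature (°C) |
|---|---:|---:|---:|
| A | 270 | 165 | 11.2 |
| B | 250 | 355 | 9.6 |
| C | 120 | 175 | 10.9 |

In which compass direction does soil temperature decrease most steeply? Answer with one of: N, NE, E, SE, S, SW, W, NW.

N

Differences from A: to B (Δx, Δy, Δh) = (-20, 190, -1.6); to C = (-150, 10, -0.3).
Determinant of the coordinate differences = (-20)·10 − (-150)·190 = 28300.
∂T/∂x = [(-1.6)·10 − (-0.3)·190] / 28300 = +0.001449
∂T/∂y = [(-20)·(-0.3) − (-150)·(-1.6)] / 28300 = -0.008269
Steepest decrease is along −∇f = (-0.001449 E, +0.008269 N) → north.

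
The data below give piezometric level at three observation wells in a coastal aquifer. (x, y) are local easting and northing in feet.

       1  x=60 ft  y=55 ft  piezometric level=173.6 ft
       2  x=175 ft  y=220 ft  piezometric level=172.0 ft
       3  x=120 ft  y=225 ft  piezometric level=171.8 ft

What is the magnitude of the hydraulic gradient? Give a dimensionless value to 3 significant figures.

0.0118

Taking 1 as reference: 2−1 = (115, 165, -1.6); 3−1 = (60, 170, -1.8).
Solve a·Δx + b·Δy = Δh: det = 115·170 − 60·165 = 9650.
∂h/∂x = [(-1.6)·170 − (-1.8)·165] / 9650 = +0.002591
∂h/∂y = [115·(-1.8) − 60·(-1.6)] / 9650 = -0.01150
|∇h| = √(0.002591² + -0.01150²) = 0.01179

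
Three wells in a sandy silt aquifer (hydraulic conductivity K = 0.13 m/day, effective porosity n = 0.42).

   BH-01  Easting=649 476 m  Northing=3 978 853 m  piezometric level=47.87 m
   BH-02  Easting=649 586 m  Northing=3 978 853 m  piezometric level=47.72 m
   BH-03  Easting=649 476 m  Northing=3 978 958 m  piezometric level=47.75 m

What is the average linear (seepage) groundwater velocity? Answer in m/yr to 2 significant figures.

∂h/∂x = (47.72 − 47.87) / (649586 − 649476) = -0.001364
∂h/∂y = (47.75 − 47.87) / (3978958 − 3978853) = -0.001143
|∇h| = √(-0.001364² + -0.001143²) = 0.00178
Seepage velocity v = K·i/n = 0.13 × 0.00178 / 0.42 = 0.000551 m/day = 0.2013 m/yr.

0.20 m/yr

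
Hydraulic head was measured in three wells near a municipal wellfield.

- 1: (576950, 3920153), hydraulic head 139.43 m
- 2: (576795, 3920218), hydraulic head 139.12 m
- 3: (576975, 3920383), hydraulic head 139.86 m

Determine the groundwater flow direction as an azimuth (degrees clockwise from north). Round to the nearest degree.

With h = a·x + b·y + c and 1 as origin, the differences give:
  (-155)·a + 65·b = -0.31
  25·a + 230·b = +0.43
Eliminate b (×230 and ×65, subtract): -37275·a = -99.250 → a = ∂h/∂x = +0.002663
Back-substitute: b = ∂h/∂y = +0.001580.
Flow direction (−∇h) has components (-0.002663 E, -0.001580 N).
Azimuth = atan2(E, N) = atan2(-0.002663, -0.001580) = 239.3° ≈ 239°.

239°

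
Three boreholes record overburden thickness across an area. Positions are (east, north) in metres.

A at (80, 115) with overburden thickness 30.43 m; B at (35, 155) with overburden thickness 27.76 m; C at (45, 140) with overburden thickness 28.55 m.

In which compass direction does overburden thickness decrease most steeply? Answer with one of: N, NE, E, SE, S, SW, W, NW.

NW

Taking A as reference: B−A = (-45, 40, -2.67); C−A = (-35, 25, -1.88).
Solve a·Δx + b·Δy = Δd: det = (-45)·25 − (-35)·40 = 275.
∂d/∂x = [(-2.67)·25 − (-1.88)·40] / 275 = +0.03073
∂d/∂y = [(-45)·(-1.88) − (-35)·(-2.67)] / 275 = -0.03218
Steepest decrease is along −∇f = (-0.03073 E, +0.03218 N) → northwest.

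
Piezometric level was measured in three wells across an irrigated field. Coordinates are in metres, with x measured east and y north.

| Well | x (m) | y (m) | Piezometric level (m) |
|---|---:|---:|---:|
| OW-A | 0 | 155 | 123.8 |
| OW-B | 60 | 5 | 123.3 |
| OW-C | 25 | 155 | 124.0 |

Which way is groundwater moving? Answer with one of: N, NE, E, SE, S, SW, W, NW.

With h = a·x + b·y + c and OW-A as origin, the differences give:
  60·a + (-150)·b = -0.5
  25·a + 0·b = +0.2
Eliminate b (×0 and ×(-150), subtract): 3750·a = 30.00 → a = ∂h/∂x = +0.008000
Back-substitute: b = ∂h/∂y = +0.006533.
Flow = −∇h = (-0.008000 east, -0.006533 north), which points southwest.

SW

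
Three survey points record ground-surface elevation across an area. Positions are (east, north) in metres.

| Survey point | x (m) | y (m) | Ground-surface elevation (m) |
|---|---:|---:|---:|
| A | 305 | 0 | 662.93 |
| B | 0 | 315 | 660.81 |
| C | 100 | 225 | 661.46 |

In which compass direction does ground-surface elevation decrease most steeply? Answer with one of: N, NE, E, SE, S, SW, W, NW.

With z = a·x + b·y + c and A as origin, the differences give:
  (-305)·a + 315·b = -2.12
  (-205)·a + 225·b = -1.47
Eliminate b (×225 and ×315, subtract): -4050·a = -13.950 → a = ∂z/∂x = +0.003444
Back-substitute: b = ∂z/∂y = -0.003395.
Steepest decrease is along −∇f = (-0.003444 E, +0.003395 N) → northwest.

NW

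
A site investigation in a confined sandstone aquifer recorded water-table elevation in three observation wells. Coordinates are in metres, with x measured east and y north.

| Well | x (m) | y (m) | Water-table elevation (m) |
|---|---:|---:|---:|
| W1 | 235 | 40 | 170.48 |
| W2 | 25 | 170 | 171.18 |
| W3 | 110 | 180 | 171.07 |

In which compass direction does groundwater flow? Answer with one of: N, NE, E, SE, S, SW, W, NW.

SE

With h = a·x + b·y + c and W1 as origin, the differences give:
  (-210)·a + 130·b = +0.70
  (-125)·a + 140·b = +0.59
Eliminate b (×140 and ×130, subtract): -13150·a = 21.300 → a = ∂h/∂x = -0.001620
Back-substitute: b = ∂h/∂y = +0.002768.
Flow = −∇h = (+0.001620 east, -0.002768 north), which points southeast.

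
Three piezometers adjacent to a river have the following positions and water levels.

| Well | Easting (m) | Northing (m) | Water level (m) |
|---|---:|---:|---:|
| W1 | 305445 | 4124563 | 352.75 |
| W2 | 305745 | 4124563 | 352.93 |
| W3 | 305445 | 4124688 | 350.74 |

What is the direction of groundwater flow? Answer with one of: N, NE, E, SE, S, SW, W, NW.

∂h/∂x = (352.93 − 352.75) / (305745 − 305445) = +0.0006000
∂h/∂y = (350.74 − 352.75) / (4124688 − 4124563) = -0.01608
Flow = −∇h = (-0.0006000 east, +0.01608 north), which points north.

N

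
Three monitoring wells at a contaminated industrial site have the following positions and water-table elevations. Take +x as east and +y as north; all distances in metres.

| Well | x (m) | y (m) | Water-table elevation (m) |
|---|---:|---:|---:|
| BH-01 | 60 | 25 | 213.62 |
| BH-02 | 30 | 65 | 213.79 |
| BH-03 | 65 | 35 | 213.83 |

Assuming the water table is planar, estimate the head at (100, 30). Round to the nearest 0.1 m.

214.2 m

Differences from BH-01: to BH-02 (Δx, Δy, Δh) = (-30, 40, +0.17); to BH-03 = (5, 10, +0.21).
Solve a·Δx + b·Δy = Δh: det = (-30)·10 − 5·40 = -500.
∂h/∂x = [(+0.17)·10 − (+0.21)·40] / -500 = +0.01340
∂h/∂y = [(-30)·(+0.21) − 5·(+0.17)] / -500 = +0.01430
h(100, 30) = 213.62 + (+0.01340)·(40) + (+0.01430)·(5) = 213.62 +0.536 +0.072 = 214.228 m.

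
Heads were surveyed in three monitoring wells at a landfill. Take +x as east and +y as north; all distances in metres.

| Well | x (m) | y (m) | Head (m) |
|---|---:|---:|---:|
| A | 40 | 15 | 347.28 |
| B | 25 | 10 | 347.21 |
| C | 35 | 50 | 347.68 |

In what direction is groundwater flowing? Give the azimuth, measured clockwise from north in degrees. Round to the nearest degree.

184°

Taking A as reference: B−A = (-15, -5, -0.07); C−A = (-5, 35, +0.40).
Solve a·Δx + b·Δy = Δh: det = (-15)·35 − (-5)·(-5) = -550.
∂h/∂x = [(-0.07)·35 − (+0.40)·(-5)] / -550 = +0.0008182
∂h/∂y = [(-15)·(+0.40) − (-5)·(-0.07)] / -550 = +0.01155
Flow direction (−∇h) has components (-0.0008182 E, -0.01155 N).
Azimuth = atan2(E, N) = atan2(-0.0008182, -0.01155) = 184.1° ≈ 184°.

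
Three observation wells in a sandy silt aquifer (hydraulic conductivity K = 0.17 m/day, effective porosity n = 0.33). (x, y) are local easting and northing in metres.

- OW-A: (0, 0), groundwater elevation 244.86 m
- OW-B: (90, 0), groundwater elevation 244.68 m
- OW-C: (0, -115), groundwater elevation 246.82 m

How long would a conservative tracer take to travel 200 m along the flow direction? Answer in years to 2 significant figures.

∂h/∂x = (244.68 − 244.86) / (90 − 0) = -0.002000
∂h/∂y = (246.82 − 244.86) / (-115 − 0) = -0.01704
|∇h| = √(-0.002000² + -0.01704²) = 0.01716
Seepage velocity v = K·i/n = 0.17 × 0.01716 / 0.33 = 0.00884 m/day.
t = 200 / 0.00884 = 2.262e+04 days = 61.9 years.

62 years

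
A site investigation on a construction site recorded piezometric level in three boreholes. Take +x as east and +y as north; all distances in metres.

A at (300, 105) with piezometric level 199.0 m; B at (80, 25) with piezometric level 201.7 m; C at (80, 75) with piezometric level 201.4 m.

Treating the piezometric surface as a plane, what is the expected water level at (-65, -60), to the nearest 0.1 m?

203.7 m

Taking A as reference: B−A = (-220, -80, +2.7); C−A = (-220, -30, +2.4).
Determinant of the coordinate differences = (-220)·(-30) − (-220)·(-80) = -11000.
∂h/∂x = [(+2.7)·(-30) − (+2.4)·(-80)] / -11000 = -0.01009
∂h/∂y = [(-220)·(+2.4) − (-220)·(+2.7)] / -11000 = -0.006000
h(-65, -60) = 199.0 + (-0.01009)·(-365) + (-0.006000)·(-165) = 199.0 +3.683 +0.990 = 203.673 m.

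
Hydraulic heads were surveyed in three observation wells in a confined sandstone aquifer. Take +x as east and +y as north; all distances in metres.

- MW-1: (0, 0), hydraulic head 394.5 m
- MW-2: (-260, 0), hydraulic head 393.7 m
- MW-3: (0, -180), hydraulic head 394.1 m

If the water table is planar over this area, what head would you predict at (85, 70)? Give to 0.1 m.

∂h/∂x = (393.7 − 394.5) / (-260 − 0) = +0.003077
∂h/∂y = (394.1 − 394.5) / (-180 − 0) = +0.002222
h(85, 70) = 394.5 + (+0.003077)·(85) + (+0.002222)·(70) = 394.5 +0.262 +0.156 = 394.917 m.

394.9 m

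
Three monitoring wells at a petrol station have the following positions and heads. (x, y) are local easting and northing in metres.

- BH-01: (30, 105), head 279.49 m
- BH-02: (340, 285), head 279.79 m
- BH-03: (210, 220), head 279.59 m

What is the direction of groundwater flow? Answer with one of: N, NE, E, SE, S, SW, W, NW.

With h = a·x + b·y + c and BH-01 as origin, the differences give:
  310·a + 180·b = +0.30
  180·a + 115·b = +0.10
Eliminate b (×115 and ×180, subtract): 3250·a = 16.500 → a = ∂h/∂x = +0.005077
Back-substitute: b = ∂h/∂y = -0.007077.
Flow = −∇h = (-0.005077 east, +0.007077 north), which points northwest.

NW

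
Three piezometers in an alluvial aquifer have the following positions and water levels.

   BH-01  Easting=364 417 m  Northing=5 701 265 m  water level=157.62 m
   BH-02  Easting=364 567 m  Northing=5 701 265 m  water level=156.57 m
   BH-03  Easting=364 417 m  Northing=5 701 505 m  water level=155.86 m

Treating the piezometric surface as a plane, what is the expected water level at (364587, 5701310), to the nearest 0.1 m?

156.1 m

∂h/∂x = (156.57 − 157.62) / (364567 − 364417) = -0.007000
∂h/∂y = (155.86 − 157.62) / (5701505 − 5701265) = -0.007333
h(364587, 5701310) = 157.62 + (-0.007000)·(170) + (-0.007333)·(45) = 157.62 -1.190 -0.330 = 156.100 m.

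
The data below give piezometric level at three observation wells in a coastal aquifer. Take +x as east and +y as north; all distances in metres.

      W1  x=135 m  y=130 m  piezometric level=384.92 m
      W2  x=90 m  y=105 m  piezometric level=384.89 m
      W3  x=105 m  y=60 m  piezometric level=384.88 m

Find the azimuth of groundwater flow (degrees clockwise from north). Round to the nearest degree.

Three-point gradient (reference W1): Δ to W2 = (-45, -25, -0.03), Δ to W3 = (-30, -70, -0.04).
∂h/∂x = +0.0004583, ∂h/∂y = +0.0003750 (det = 2400).
Flow direction (−∇h) has components (-0.0004583 E, -0.0003750 N).
Azimuth = atan2(E, N) = atan2(-0.0004583, -0.0003750) = 230.7° ≈ 231°.

231°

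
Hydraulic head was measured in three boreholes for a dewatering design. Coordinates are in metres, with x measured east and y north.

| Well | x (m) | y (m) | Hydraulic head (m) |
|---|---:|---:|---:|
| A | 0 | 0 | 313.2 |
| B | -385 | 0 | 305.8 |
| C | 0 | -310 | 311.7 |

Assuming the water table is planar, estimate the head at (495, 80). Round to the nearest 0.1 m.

323.1 m

∂h/∂x = (305.8 − 313.2) / (-385 − 0) = +0.01922
∂h/∂y = (311.7 − 313.2) / (-310 − 0) = +0.004839
h(495, 80) = 313.2 + (+0.01922)·(495) + (+0.004839)·(80) = 313.2 +9.514 +0.387 = 323.101 m.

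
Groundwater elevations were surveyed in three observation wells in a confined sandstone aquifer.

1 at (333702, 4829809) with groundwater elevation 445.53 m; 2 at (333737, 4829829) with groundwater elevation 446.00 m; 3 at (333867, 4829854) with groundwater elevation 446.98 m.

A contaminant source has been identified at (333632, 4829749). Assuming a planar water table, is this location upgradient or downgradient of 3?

With h = a·x + b·y + c and 1 as origin, the differences give:
  35·a + 20·b = +0.47
  165·a + 45·b = +1.45
Eliminate b (×45 and ×20, subtract): -1725·a = -7.850 → a = ∂h/∂x = +0.004551
Back-substitute: b = ∂h/∂y = +0.01554.
Head at (333632, 4829749) = 445.53 + (+0.004551)·(-70) + (+0.01554)·(-60) = 444.28 m.
That is lower than the 446.98 m at 3, so the point is downgradient.

downgradient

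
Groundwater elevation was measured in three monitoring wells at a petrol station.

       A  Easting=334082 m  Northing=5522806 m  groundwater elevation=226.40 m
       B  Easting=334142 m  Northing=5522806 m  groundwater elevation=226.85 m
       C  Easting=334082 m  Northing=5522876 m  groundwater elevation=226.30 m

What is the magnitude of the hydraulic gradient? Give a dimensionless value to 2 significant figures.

∂h/∂x = (226.85 − 226.40) / (334142 − 334082) = +0.007500
∂h/∂y = (226.30 − 226.40) / (5522876 − 5522806) = -0.001429
|∇h| = √(0.007500² + -0.001429²) = 0.007635

0.0076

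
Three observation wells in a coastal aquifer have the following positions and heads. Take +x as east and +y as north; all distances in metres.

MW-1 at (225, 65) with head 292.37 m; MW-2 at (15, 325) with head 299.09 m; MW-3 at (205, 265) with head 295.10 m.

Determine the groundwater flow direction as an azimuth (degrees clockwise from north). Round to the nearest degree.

With h = a·x + b·y + c and MW-1 as origin, the differences give:
  (-210)·a + 260·b = +6.72
  (-20)·a + 200·b = +2.73
Eliminate b (×200 and ×260, subtract): -36800·a = 634.200 → a = ∂h/∂x = -0.01723
Back-substitute: b = ∂h/∂y = +0.01193.
Flow direction (−∇h) has components (+0.01723 E, -0.01193 N).
Azimuth = atan2(E, N) = atan2(+0.01723, -0.01193) = 124.7° ≈ 125°.

125°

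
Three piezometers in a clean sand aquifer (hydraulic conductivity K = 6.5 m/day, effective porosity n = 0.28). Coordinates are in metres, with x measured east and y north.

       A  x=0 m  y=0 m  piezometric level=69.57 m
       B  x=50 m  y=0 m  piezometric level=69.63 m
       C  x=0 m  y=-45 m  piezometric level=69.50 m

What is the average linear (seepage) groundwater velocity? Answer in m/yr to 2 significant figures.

∂h/∂x = (69.63 − 69.57) / (50 − 0) = +0.001200
∂h/∂y = (69.50 − 69.57) / (-45 − 0) = +0.001556
|∇h| = √(0.001200² + 0.001556²) = 0.001965
Seepage velocity v = K·i/n = 6.5 × 0.001965 / 0.28 = 0.04562 m/day = 16.66 m/yr.

17 m/yr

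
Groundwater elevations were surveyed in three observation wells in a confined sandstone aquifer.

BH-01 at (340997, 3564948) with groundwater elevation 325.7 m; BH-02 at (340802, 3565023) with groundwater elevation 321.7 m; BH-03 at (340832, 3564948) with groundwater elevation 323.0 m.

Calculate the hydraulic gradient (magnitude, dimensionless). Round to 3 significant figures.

With h = a·x + b·y + c and BH-01 as origin, the differences give:
  (-195)·a + 75·b = -4.0
  (-165)·a + 0·b = -2.7
Eliminate b (×0 and ×75, subtract): 12375·a = 202.50 → a = ∂h/∂x = +0.01636
Back-substitute: b = ∂h/∂y = -0.01079.
|∇h| = √(0.01636² + -0.01079²) = 0.0196

0.0196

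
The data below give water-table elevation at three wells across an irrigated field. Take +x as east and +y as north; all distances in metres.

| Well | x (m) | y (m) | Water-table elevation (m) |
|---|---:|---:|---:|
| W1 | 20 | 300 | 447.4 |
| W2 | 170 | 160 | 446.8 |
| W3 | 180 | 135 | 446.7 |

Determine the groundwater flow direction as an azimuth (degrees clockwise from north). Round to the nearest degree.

Taking W1 as reference: W2−W1 = (150, -140, -0.6); W3−W1 = (160, -165, -0.7).
Solve a·Δx + b·Δy = Δh: det = 150·(-165) − 160·(-140) = -2350.
∂h/∂x = [(-0.6)·(-165) − (-0.7)·(-140)] / -2350 = -0.0004255
∂h/∂y = [150·(-0.7) − 160·(-0.6)] / -2350 = +0.003830
Flow direction (−∇h) has components (+0.0004255 E, -0.003830 N).
Azimuth = atan2(E, N) = atan2(+0.0004255, -0.003830) = 173.7° ≈ 174°.

174°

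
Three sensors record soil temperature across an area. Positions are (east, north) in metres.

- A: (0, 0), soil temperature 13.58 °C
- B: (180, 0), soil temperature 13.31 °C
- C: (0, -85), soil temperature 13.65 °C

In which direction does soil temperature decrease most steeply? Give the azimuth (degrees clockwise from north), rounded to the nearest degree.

∂T/∂x = (13.31 − 13.58) / (180 − 0) = -0.001500
∂T/∂y = (13.65 − 13.58) / (-85 − 0) = -0.0008235
Steepest decrease is along −∇f: components (+0.001500 E, +0.0008235 N).
Azimuth = atan2(+0.001500, +0.0008235) = 61.2° ≈ 061°.

061°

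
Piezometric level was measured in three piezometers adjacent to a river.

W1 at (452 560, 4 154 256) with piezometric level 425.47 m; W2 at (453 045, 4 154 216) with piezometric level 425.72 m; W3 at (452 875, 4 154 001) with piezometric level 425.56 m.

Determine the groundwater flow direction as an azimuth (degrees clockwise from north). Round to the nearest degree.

240°

With h = a·x + b·y + c and W1 as origin, the differences give:
  485·a + (-40)·b = +0.25
  315·a + (-255)·b = +0.09
Eliminate b (×(-255) and ×(-40), subtract): -111075·a = -60.150 → a = ∂h/∂x = +0.0005415
Back-substitute: b = ∂h/∂y = +0.0003160.
Flow direction (−∇h) has components (-0.0005415 E, -0.0003160 N).
Azimuth = atan2(E, N) = atan2(-0.0005415, -0.0003160) = 239.7° ≈ 240°.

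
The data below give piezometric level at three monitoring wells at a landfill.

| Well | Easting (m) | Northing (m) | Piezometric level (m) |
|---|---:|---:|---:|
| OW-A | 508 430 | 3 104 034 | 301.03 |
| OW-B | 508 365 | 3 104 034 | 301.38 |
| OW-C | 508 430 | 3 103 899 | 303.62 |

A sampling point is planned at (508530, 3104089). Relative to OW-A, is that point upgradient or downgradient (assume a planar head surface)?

∂h/∂x = (301.38 − 301.03) / (508365 − 508430) = -0.005385
∂h/∂y = (303.62 − 301.03) / (3103899 − 3104034) = -0.01919
Head at (508530, 3104089) = 301.03 + (-0.005385)·(100) + (-0.01919)·(55) = 299.44 m.
That is lower than the 301.03 m at OW-A, so the point is downgradient.

downgradient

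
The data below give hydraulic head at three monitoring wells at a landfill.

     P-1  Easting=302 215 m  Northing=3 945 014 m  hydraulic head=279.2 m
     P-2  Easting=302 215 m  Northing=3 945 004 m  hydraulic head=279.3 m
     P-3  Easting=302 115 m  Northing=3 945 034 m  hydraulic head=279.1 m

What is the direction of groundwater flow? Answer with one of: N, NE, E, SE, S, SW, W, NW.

N

With h = a·x + b·y + c and P-1 as origin, the differences give:
  0·a + (-10)·b = +0.1
  (-100)·a + 20·b = -0.1
Eliminate b (×20 and ×(-10), subtract): -1000·a = 1.00 → a = ∂h/∂x = -0.001000
Back-substitute: b = ∂h/∂y = -0.01000.
Flow = −∇h = (+0.001000 east, +0.01000 north), which points north.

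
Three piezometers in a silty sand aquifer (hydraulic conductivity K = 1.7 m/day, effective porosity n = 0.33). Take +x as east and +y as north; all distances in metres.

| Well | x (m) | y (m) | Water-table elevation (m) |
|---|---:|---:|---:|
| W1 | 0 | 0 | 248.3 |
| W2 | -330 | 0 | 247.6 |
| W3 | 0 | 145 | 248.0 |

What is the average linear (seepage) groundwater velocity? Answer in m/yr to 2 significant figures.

∂h/∂x = (247.6 − 248.3) / (-330 − 0) = +0.002121
∂h/∂y = (248.0 − 248.3) / (145 − 0) = -0.002069
|∇h| = √(0.002121² + -0.002069²) = 0.002963
Seepage velocity v = K·i/n = 1.7 × 0.002963 / 0.33 = 0.01526 m/day = 5.574 m/yr.

5.6 m/yr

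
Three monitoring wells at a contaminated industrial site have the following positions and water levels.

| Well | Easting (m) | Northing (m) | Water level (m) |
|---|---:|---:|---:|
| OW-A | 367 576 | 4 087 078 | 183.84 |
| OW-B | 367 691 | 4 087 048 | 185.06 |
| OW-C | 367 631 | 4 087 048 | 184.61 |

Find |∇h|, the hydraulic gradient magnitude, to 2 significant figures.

Three-point gradient (reference OW-A): Δ to OW-B = (115, -30, +1.22), Δ to OW-C = (55, -30, +0.77).
∂h/∂x = +0.007500, ∂h/∂y = -0.01192 (det = -1800).
|∇h| = √(0.007500² + -0.01192²) = 0.01408

0.014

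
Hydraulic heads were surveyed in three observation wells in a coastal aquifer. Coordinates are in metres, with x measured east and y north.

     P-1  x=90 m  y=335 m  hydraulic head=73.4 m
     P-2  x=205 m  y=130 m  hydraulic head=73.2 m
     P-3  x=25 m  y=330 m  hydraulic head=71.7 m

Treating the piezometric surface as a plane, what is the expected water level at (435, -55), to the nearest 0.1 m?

Three-point gradient (reference P-1): Δ to P-2 = (115, -205, -0.2), Δ to P-3 = (-65, -5, -1.7).
∂h/∂x = +0.02500, ∂h/∂y = +0.01500 (det = -13900).
h(435, -55) = 73.4 + (+0.02500)·(345) + (+0.01500)·(-390) = 73.4 +8.625 -5.850 = 76.175 m.

76.2 m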